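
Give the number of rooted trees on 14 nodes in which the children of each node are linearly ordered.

742900

Rooted ordered (plane) trees on m nodes have m−1 edges and are counted by C_{m−1}; m = 14 gives C_13.
C_13 = C(26,13)/14 = 10400600/14 = 742900.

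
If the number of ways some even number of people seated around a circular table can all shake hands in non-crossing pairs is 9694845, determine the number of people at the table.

Non-crossing handshake pairings of 2n people are counted by C_n. The Catalan number equal to 9694845 is C_15.
So n = 15, and there are 2n = 30 people.

30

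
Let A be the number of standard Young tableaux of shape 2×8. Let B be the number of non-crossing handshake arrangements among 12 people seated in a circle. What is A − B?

1298

By the hook-length formula (or a Dyck-path bijection), SYT of shape 2×8 number C_8. So A = C_8 = 1430.
With 12 = 2·6 people, non-crossing handshake pairings are non-crossing perfect matchings on a circle, counted by C_6. So B = C_6 = 132.
A − B = 1430 − 132 = 1298.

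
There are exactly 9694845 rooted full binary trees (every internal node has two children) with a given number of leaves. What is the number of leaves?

16

Full binary trees with L leaves are counted by C_{L−1}; 9694845 = C_15.
So the index is 15, and the number of leaves is 15 + 1 = 16.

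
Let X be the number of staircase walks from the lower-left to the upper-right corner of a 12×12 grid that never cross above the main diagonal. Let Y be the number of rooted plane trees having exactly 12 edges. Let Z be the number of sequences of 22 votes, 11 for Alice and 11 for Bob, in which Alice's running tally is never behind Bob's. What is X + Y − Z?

Monotone paths in an n×n grid that stay weakly below the diagonal are counted by C_n; here n = 12. So X = C_12 = 208012.
Rooted ordered trees with n edges are counted by C_n; here n = 12. So Y = C_12 = 208012.
Ballot sequences with n votes each where one side never trails are Dyck words, counted by C_n; here n = 11. So Z = C_11 = 58786.
X + Y − Z = 208012 + 208012 − 58786 = 357238.

357238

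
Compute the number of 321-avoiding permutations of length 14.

Permutations of [n] avoiding any single length-3 pattern are counted by C_n; here n = 14.
C_14 = 2674440.

2674440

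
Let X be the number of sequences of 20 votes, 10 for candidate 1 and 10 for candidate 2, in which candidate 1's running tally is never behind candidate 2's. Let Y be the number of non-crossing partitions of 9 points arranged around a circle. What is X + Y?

Reading a vote for the leader as '(' and for the other as ')' turns such a sequence into a balanced string of 10 pairs, so the count is C_10. So X = C_10 = 16796.
The non-crossing partitions of [9] form a lattice of size C_9. So Y = C_9 = 4862.
X + Y = 16796 + 4862 = 21658.

21658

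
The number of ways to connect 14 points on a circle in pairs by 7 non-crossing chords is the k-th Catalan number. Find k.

7

Pairing 14 circle points by 7 non-crossing chords gives C_7 matchings.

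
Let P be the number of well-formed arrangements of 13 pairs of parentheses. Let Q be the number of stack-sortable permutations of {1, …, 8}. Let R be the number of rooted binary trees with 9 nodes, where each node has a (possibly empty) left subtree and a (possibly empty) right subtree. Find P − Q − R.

736608

A balanced arrangement of 13 bracket pairs is a Dyck word of semilength 13, so the count is C_13. So P = C_13 = 742900.
By Knuth's characterisation, the stack-sortable permutations of length 8 are the 231-avoiders, numbering C_8. So Q = C_8 = 1430.
Binary trees (left/right distinguished) on n nodes are counted by C_n; here n = 9. So R = C_9 = 4862.
P − Q − R = 742900 − 1430 − 4862 = 736608.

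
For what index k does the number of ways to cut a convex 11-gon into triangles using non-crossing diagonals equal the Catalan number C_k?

A convex 11-gon is triangulated into 9 triangles, and the number of such triangulations is the Catalan number C_{11−2} = C_9.

9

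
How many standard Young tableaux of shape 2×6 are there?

By the hook-length formula (or a Dyck-path bijection), SYT of shape 2×6 number C_6.
C_6 = 132.

132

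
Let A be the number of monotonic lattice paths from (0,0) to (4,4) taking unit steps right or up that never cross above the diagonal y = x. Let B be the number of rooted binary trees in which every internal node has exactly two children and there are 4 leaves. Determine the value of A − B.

9

Monotone paths in an n×n grid that stay weakly below the diagonal are counted by C_n; here n = 4. So A = C_4 = 14.
A full binary tree with L leaves has L−1 internal nodes and is counted by C_{L−1}; L = 4 gives C_3. So B = C_3 = 5.
A − B = 14 − 5 = 9.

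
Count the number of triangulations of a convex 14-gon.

208012

A convex 14-gon is triangulated into 12 triangles, and the number of such triangulations is the Catalan number C_{14−2} = C_12.
C_12 = C(24,12)/13 = 2704156/13 = 208012.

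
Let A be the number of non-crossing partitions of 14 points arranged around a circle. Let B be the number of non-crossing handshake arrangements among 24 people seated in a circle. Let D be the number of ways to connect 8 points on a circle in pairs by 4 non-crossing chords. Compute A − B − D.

The non-crossing partitions of [14] form a lattice of size C_14. So A = C_14 = 2674440.
Non-crossing handshake pairings of 2n people are counted by C_n; 24 people gives n = 12. So B = C_12 = 208012.
Non-crossing perfect matchings of 2n points on a circle are counted by C_n; with 8 points, n = 4. So D = C_4 = 14.
A − B − D = 2674440 − 208012 − 14 = 2466414.

2466414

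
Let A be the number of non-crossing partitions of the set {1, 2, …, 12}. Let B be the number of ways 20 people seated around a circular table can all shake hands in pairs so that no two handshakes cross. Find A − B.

Non-crossing partitions of an n-element set are counted by C_n; here n = 12. So A = C_12 = 208012.
With 20 = 2·10 people, non-crossing handshake pairings are non-crossing perfect matchings on a circle, counted by C_10. So B = C_10 = 16796.
A − B = 208012 − 16796 = 191216.

191216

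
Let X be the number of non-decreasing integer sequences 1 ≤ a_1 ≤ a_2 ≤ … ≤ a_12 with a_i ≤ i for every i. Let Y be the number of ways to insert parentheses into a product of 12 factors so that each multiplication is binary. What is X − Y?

149226

Weakly increasing sequences with a_i ≤ i biject with Dyck paths of semilength 12, so there are C_12. So X = C_12 = 208012.
Bracketing 12 factors into binary products is counted by C_{12−1} = C_11. So Y = C_11 = 58786.
X − Y = 208012 − 58786 = 149226.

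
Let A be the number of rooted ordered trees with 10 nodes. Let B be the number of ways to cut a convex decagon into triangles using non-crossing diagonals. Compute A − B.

Rooted ordered (plane) trees on m nodes have m−1 edges and are counted by C_{m−1}; m = 10 gives C_9. So A = C_9 = 4862.
A convex 10-gon is triangulated into 8 triangles, and the number of such triangulations is the Catalan number C_{10−2} = C_8. So B = C_8 = 1430.
A − B = 4862 − 1430 = 3432.

3432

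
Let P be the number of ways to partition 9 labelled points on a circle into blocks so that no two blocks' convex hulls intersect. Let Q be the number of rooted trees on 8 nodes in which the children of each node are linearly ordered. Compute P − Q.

Non-crossing partitions of an n-element set are counted by C_n; here n = 9. So P = C_9 = 4862.
Rooted ordered (plane) trees on m nodes have m−1 edges and are counted by C_{m−1}; m = 8 gives C_7. So Q = C_7 = 429.
P − Q = 4862 − 429 = 4433.

4433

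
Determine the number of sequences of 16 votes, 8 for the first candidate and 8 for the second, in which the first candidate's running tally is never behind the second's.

1430

Reading a vote for the leader as '(' and for the other as ')' turns such a sequence into a balanced string of 8 pairs, so the count is C_8.
C_8 = C(16,8)/9 = 12870/9 = 1430.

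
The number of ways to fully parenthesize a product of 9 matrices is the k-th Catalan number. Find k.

8

Parenthesizations of m factors correspond to full binary trees with m leaves, counted by C_{m−1}; m = 9 gives C_8.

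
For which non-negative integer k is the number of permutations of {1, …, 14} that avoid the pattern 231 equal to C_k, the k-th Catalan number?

14

Permutations of [n] avoiding any single length-3 pattern are counted by C_n; here n = 14.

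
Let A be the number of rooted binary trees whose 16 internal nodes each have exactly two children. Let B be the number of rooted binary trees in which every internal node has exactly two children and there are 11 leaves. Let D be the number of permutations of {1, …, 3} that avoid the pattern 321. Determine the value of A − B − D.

35340869

The number of full binary trees on 16 internal nodes is the Catalan number C_16. So A = C_16 = 35357670.
A full binary tree with L leaves has L−1 internal nodes and is counted by C_{L−1}; L = 11 gives C_10. So B = C_10 = 16796.
Permutations of [n] avoiding any single length-3 pattern are counted by C_n; here n = 3. So D = C_3 = 5.
A − B − D = 35357670 − 16796 − 5 = 35340869.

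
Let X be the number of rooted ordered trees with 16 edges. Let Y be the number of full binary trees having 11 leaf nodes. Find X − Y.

Rooted ordered trees with n edges are counted by C_n; here n = 16. So X = C_16 = 35357670.
Full binary trees with 11 leaves have 11−1 = 10 internal nodes, so there are C_10 of them. So Y = C_10 = 16796.
X − Y = 35357670 − 16796 = 35340874.

35340874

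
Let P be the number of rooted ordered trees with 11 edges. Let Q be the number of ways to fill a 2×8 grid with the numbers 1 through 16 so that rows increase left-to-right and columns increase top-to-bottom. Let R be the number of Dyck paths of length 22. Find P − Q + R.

A rooted plane tree with 11 edges has 12 nodes, and the count is C_11. So P = C_11 = 58786.
By the hook-length formula (or a Dyck-path bijection), SYT of shape 2×8 number C_8. So Q = C_8 = 1430.
Dyck paths of semilength n (length 2n) are counted by C_n; here n = 11. So R = C_11 = 58786.
P − Q + R = 58786 − 1430 + 58786 = 116142.

116142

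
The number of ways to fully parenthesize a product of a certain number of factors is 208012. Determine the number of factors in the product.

Parenthesizations of m factors are counted by C_{m−1}. Since C_12 = 208012, the index is 12.
So the index is 12, and the number of factors is 12 + 1 = 13.

13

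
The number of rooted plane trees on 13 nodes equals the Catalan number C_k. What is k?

12

Rooted ordered (plane) trees on m nodes have m−1 edges and are counted by C_{m−1}; m = 13 gives C_12.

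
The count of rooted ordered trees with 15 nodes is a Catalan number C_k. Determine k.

Rooted ordered (plane) trees on m nodes have m−1 edges and are counted by C_{m−1}; m = 15 gives C_14.

14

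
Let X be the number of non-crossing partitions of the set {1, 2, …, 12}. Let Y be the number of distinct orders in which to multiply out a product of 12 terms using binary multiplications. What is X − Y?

149226

The non-crossing partitions of [12] form a lattice of size C_12. So X = C_12 = 208012.
Parenthesizations of m factors correspond to full binary trees with m leaves, counted by C_{m−1}; m = 12 gives C_11. So Y = C_11 = 58786.
X − Y = 208012 − 58786 = 149226.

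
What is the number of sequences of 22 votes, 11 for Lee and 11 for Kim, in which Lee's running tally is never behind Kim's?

58786

Reading a vote for the leader as '(' and for the other as ')' turns such a sequence into a balanced string of 11 pairs, so the count is C_11.
C_11 = C(22,11)/12 = 705432/12 = 58786.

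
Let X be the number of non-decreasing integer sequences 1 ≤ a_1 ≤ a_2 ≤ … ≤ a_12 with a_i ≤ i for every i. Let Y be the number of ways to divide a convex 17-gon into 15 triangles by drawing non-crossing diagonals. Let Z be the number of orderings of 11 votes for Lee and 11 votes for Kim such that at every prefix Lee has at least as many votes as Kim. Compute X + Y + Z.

9961643

Such sub-staircase sequences of length n are counted by C_n; here n = 12. So X = C_12 = 208012.
The number of triangulations of a 17-gon is the Catalan number C_15 (index = sides − 2). So Y = C_15 = 9694845.
Ballot sequences with n votes each where one side never trails are Dyck words, counted by C_n; here n = 11. So Z = C_11 = 58786.
X + Y + Z = 208012 + 9694845 + 58786 = 9961643.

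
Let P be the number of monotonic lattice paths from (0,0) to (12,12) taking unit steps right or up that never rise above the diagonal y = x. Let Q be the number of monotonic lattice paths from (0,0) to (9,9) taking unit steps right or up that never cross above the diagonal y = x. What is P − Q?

203150

Sub-diagonal monotone paths from (0,0) to (12,12) biject with Dyck paths of semilength 12, giving C_12. So P = C_12 = 208012.
Sub-diagonal monotone paths from (0,0) to (9,9) biject with Dyck paths of semilength 9, giving C_9. So Q = C_9 = 4862.
P − Q = 208012 − 4862 = 203150.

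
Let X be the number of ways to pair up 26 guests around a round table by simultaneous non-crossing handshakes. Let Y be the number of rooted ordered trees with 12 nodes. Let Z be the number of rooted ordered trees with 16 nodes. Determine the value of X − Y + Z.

Non-crossing handshake pairings of 2n people are counted by C_n; 26 people gives n = 13. So X = C_13 = 742900.
A rooted plane tree on 12 nodes has 11 edges, and such trees are counted by C_11. So Y = C_11 = 58786.
A rooted plane tree on 16 nodes has 15 edges, and such trees are counted by C_15. So Z = C_15 = 9694845.
X − Y + Z = 742900 − 58786 + 9694845 = 10378959.

10378959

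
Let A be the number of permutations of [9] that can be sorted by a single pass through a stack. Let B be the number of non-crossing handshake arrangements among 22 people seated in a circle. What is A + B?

By Knuth's characterisation, the stack-sortable permutations of length 9 are the 231-avoiders, numbering C_9. So A = C_9 = 4862.
Non-crossing handshake pairings of 2n people are counted by C_n; 22 people gives n = 11. So B = C_11 = 58786.
A + B = 4862 + 58786 = 63648.

63648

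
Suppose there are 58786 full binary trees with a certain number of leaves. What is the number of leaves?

Full binary trees with L leaves are counted by C_{L−1}, and C_11 = 58786.
So the index is 11, and the number of leaves is 11 + 1 = 12.

12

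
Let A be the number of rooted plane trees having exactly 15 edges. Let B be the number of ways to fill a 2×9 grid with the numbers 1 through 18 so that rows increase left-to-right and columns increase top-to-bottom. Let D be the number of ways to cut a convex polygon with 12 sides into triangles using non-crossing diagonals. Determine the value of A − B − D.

9673187

A rooted plane tree with 15 edges has 16 nodes, and the count is C_15. So A = C_15 = 9694845.
By the hook-length formula (or a Dyck-path bijection), SYT of shape 2×9 number C_9. So B = C_9 = 4862.
Triangulations of a convex m-gon are counted by C_{m−2}; with m = 12 this is C_10. So D = C_10 = 16796.
A − B − D = 9694845 − 4862 − 16796 = 9673187.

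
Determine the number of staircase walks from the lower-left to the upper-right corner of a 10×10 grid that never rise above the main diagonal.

16796

Monotone paths in an n×n grid that stay weakly below the diagonal are counted by C_n; here n = 10.
C_10 = C_9 · 2(2·9+1)/(9+2) = 4862 · 38/11 = 16796.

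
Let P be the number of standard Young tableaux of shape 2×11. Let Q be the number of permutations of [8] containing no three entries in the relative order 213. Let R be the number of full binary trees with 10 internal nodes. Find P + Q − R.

43420

Standard Young tableaux of shape 2×n are counted by C_n; here n = 11. So P = C_11 = 58786.
For any fixed pattern of length 3, the pattern-avoiding permutations of [8] number C_8. So Q = C_8 = 1430.
The number of full binary trees on 10 internal nodes is the Catalan number C_10. So R = C_10 = 16796.
P + Q − R = 58786 + 1430 − 16796 = 43420.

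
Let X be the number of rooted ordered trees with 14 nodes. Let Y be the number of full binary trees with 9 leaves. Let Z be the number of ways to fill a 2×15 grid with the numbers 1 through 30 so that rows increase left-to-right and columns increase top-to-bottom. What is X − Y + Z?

10436315

Rooted ordered (plane) trees on m nodes have m−1 edges and are counted by C_{m−1}; m = 14 gives C_13. So X = C_13 = 742900.
Full binary trees with 9 leaves have 9−1 = 8 internal nodes, so there are C_8 of them. So Y = C_8 = 1430.
Standard Young tableaux of shape 2×n are counted by C_n; here n = 15. So Z = C_15 = 9694845.
X − Y + Z = 742900 − 1430 + 9694845 = 10436315.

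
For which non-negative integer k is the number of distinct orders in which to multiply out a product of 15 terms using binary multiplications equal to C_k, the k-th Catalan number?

Parenthesizations of m factors correspond to full binary trees with m leaves, counted by C_{m−1}; m = 15 gives C_14.

14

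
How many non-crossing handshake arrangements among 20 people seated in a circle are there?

16796

Non-crossing handshake pairings of 2n people are counted by C_n; 20 people gives n = 10.
C_10 = C(20,10)/11 = 184756/11 = 16796.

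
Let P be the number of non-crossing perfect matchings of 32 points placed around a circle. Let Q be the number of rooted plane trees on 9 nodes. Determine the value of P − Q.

35356240

Pairing 32 circle points by 16 non-crossing chords gives C_16 matchings. So P = C_16 = 35357670.
Rooted ordered (plane) trees on m nodes have m−1 edges and are counted by C_{m−1}; m = 9 gives C_8. So Q = C_8 = 1430.
P − Q = 35357670 − 1430 = 35356240.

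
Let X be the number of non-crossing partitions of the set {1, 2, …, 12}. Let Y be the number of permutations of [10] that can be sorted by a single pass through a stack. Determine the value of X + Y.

Non-crossing partitions of an n-element set are counted by C_n; here n = 12. So X = C_12 = 208012.
By Knuth's characterisation, the stack-sortable permutations of length 10 are the 231-avoiders, numbering C_10. So Y = C_10 = 16796.
X + Y = 208012 + 16796 = 224808.

224808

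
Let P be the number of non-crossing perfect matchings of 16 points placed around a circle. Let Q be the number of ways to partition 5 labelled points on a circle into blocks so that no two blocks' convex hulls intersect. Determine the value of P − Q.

1388

Pairing 16 circle points by 8 non-crossing chords gives C_8 matchings. So P = C_8 = 1430.
The non-crossing partitions of [5] form a lattice of size C_5. So Q = C_5 = 42.
P − Q = 1430 − 42 = 1388.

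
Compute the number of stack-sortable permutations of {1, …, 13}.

By Knuth's characterisation, the stack-sortable permutations of length 13 are the 231-avoiders, numbering C_13.
C_13 = C(26,13)/14 = 10400600/14 = 742900.

742900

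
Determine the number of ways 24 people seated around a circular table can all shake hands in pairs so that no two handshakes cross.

Non-crossing handshake pairings of 2n people are counted by C_n; 24 people gives n = 12.
C_12 = C_11 · 2(2·11+1)/(11+2) = 58786 · 46/13 = 208012.

208012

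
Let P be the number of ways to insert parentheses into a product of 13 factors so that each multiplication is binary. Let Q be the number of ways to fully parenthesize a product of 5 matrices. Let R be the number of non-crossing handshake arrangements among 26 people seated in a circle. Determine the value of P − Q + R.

950898

Bracketing 13 factors into binary products is counted by C_{13−1} = C_12. So P = C_12 = 208012.
Parenthesizations of m factors correspond to full binary trees with m leaves, counted by C_{m−1}; m = 5 gives C_4. So Q = C_4 = 14.
With 26 = 2·13 people, non-crossing handshake pairings are non-crossing perfect matchings on a circle, counted by C_13. So R = C_13 = 742900.
P − Q + R = 208012 − 14 + 742900 = 950898.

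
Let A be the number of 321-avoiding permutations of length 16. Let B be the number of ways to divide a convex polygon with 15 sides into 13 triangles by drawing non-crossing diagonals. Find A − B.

Permutations of [n] avoiding any single length-3 pattern are counted by C_n; here n = 16. So A = C_16 = 35357670.
The number of triangulations of a 15-gon is the Catalan number C_13 (index = sides − 2). So B = C_13 = 742900.
A − B = 35357670 − 742900 = 34614770.

34614770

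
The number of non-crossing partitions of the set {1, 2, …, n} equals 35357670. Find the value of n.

Non-crossing partitions of [n] are counted by C_n; 35357670 = C_16.

16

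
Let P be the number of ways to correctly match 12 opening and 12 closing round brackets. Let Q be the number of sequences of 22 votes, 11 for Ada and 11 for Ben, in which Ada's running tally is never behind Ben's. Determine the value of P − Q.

Balanced strings of n pairs of brackets are counted by C_n; here n = 12. So P = C_12 = 208012.
Reading a vote for the leader as '(' and for the other as ')' turns such a sequence into a balanced string of 11 pairs, so the count is C_11. So Q = C_11 = 58786.
P − Q = 208012 − 58786 = 149226.

149226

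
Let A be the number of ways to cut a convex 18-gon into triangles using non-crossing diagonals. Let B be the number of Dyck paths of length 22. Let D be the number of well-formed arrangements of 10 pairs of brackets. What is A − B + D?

35315680

A convex 18-gon is triangulated into 16 triangles, and the number of such triangulations is the Catalan number C_{18−2} = C_16. So A = C_16 = 35357670.
A Dyck path with 11 up-steps and 11 down-steps has semilength 11, so there are C_11 of them. So B = C_11 = 58786.
A balanced arrangement of 10 bracket pairs is a Dyck word of semilength 10, so the count is C_10. So D = C_10 = 16796.
A − B + D = 35357670 − 58786 + 16796 = 35315680.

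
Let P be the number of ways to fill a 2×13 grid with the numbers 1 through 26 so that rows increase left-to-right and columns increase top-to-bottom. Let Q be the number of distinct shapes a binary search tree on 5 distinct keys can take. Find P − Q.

Standard Young tableaux of shape 2×n are counted by C_n; here n = 13. So P = C_13 = 742900.
Rooted binary trees with 5 nodes (each child slot possibly empty) number C_5. So Q = C_5 = 42.
P − Q = 742900 − 42 = 742858.

742858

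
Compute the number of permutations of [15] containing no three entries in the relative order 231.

For any fixed pattern of length 3, the pattern-avoiding permutations of [15] number C_15.
C_15 = C(30,15)/16 = 155117520/16 = 9694845.

9694845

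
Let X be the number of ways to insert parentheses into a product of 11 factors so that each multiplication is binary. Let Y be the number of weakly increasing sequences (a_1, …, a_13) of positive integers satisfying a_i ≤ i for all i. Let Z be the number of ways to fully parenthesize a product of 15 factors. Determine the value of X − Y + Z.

Ways to associate a product of 11 factors correspond to binary trees on 11 leaves, so the count is C_10. So X = C_10 = 16796.
Weakly increasing sequences with a_i ≤ i biject with Dyck paths of semilength 13, so there are C_13. So Y = C_13 = 742900.
Bracketing 15 factors into binary products is counted by C_{15−1} = C_14. So Z = C_14 = 2674440.
X − Y + Z = 16796 − 742900 + 2674440 = 1948336.

1948336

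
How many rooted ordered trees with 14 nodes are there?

742900

A rooted plane tree on 14 nodes has 13 edges, and such trees are counted by C_13.
C_13 = C(26,13)/14 = 10400600/14 = 742900.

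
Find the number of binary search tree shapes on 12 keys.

208012

Rooted binary trees with 12 nodes (each child slot possibly empty) number C_12.
C_12 = C(24,12)/13 = 2704156/13 = 208012.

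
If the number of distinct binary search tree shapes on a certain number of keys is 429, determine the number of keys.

Binary search tree shapes on n keys are counted by C_n, and C_7 = 429.

7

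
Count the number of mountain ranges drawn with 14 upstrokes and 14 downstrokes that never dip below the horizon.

2674440

Paths of 14 up- and 14 down-steps that never dip below the axis are Dyck paths; their count is C_14.
C_14 = C(28,14)/15 = 40116600/15 = 2674440.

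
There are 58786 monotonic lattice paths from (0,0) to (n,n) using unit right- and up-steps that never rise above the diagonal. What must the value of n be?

Such diagonal-avoiding paths in an n×n grid are counted by C_n. The Catalan number equal to 58786 is C_11.

11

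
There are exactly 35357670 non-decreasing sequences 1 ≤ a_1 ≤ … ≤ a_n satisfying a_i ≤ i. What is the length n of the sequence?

16

Such sub-staircase sequences of length n are counted by C_n. The Catalan number equal to 35357670 is C_16.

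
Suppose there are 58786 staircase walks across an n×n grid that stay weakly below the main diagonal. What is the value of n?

11

Such diagonal-avoiding paths in an n×n grid are counted by C_n; 58786 = C_11.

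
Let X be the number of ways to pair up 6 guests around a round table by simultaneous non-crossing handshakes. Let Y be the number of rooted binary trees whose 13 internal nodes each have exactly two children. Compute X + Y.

With 6 = 2·3 people, non-crossing handshake pairings are non-crossing perfect matchings on a circle, counted by C_3. So X = C_3 = 5.
The number of full binary trees on 13 internal nodes is the Catalan number C_13. So Y = C_13 = 742900.
X + Y = 5 + 742900 = 742905.

742905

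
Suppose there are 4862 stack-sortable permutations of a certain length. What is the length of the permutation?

Stack-sortable permutations of [n] are counted by C_n. The Catalan number equal to 4862 is C_9.

9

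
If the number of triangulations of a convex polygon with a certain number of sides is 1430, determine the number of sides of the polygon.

10

Triangulations of a convex m-gon are counted by C_{m−2}. The Catalan number equal to 1430 is C_8.
So m − 2 = 8, giving m = 10 sides.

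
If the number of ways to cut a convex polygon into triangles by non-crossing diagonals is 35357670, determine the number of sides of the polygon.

Triangulations of a convex m-gon are counted by C_{m−2}. Since C_16 = 35357670, the index is 16.
So m − 2 = 16, giving m = 18 sides.

18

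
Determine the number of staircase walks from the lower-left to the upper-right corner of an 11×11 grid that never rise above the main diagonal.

Monotone paths in an n×n grid that stay weakly below the diagonal are counted by C_n; here n = 11.
C_11 = 58786.

58786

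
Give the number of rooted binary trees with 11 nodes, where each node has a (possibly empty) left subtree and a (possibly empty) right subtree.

Rooted binary trees with 11 nodes (each child slot possibly empty) number C_11.
C_11 = C_10 · 2(2·10+1)/(10+2) = 16796 · 42/12 = 58786.

58786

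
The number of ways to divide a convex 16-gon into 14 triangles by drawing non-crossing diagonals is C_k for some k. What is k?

14

The number of triangulations of a 16-gon is the Catalan number C_14 (index = sides − 2).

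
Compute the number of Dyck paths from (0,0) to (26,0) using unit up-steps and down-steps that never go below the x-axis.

Dyck paths of semilength n (length 2n) are counted by C_n; here n = 13.
C_13 = C_12 · 2(2·12+1)/(12+2) = 208012 · 50/14 = 742900.

742900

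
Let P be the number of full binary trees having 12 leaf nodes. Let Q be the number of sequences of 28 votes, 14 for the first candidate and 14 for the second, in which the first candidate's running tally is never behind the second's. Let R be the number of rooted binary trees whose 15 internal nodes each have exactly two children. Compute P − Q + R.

A full binary tree with L leaves has L−1 internal nodes and is counted by C_{L−1}; L = 12 gives C_11. So P = C_11 = 58786.
Ballot sequences with n votes each where one side never trails are Dyck words, counted by C_n; here n = 14. So Q = C_14 = 2674440.
The number of full binary trees on 15 internal nodes is the Catalan number C_15. So R = C_15 = 9694845.
P − Q + R = 58786 − 2674440 + 9694845 = 7079191.

7079191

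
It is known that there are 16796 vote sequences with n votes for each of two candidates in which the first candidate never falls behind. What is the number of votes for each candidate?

Such ballot sequences with n votes each are counted by C_n; 16796 = C_10.

10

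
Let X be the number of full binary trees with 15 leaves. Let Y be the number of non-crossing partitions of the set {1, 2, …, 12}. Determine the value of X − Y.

Full binary trees with 15 leaves have 15−1 = 14 internal nodes, so there are C_14 of them. So X = C_14 = 2674440.
The non-crossing partitions of [12] form a lattice of size C_12. So Y = C_12 = 208012.
X − Y = 2674440 − 208012 = 2466428.

2466428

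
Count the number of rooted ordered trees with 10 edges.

16796

Rooted ordered trees with n edges are counted by C_n; here n = 10.
C_10 = C_9 · 2(2·9+1)/(9+2) = 4862 · 38/11 = 16796.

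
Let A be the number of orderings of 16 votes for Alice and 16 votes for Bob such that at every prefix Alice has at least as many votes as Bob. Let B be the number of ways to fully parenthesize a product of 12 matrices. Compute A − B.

Ballot sequences with n votes each where one side never trails are Dyck words, counted by C_n; here n = 16. So A = C_16 = 35357670.
Ways to associate a product of 12 factors correspond to binary trees on 12 leaves, so the count is C_11. So B = C_11 = 58786.
A − B = 35357670 − 58786 = 35298884.

35298884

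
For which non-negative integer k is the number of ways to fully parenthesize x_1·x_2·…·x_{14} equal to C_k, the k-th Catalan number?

Ways to associate a product of 14 factors correspond to binary trees on 14 leaves, so the count is C_13.

13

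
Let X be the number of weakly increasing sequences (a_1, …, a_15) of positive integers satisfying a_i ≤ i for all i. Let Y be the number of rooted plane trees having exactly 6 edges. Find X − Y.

Weakly increasing sequences with a_i ≤ i biject with Dyck paths of semilength 15, so there are C_15. So X = C_15 = 9694845.
A rooted plane tree with 6 edges has 7 nodes, and the count is C_6. So Y = C_6 = 132.
X − Y = 9694845 − 132 = 9694713.

9694713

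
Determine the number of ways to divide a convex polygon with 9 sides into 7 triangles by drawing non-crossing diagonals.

The number of triangulations of a 9-gon is the Catalan number C_7 (index = sides − 2).
C_7 = 429.

429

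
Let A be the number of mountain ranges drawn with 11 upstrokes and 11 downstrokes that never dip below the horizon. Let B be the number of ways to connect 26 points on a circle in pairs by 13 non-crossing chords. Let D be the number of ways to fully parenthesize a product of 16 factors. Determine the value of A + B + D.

10496531

Dyck paths of semilength n (length 2n) are counted by C_n; here n = 11. So A = C_11 = 58786.
Non-crossing perfect matchings of 2n points on a circle are counted by C_n; with 26 points, n = 13. So B = C_13 = 742900.
Parenthesizations of m factors correspond to full binary trees with m leaves, counted by C_{m−1}; m = 16 gives C_15. So D = C_15 = 9694845.
A + B + D = 58786 + 742900 + 9694845 = 10496531.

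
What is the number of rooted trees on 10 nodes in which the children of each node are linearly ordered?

4862

A rooted plane tree on 10 nodes has 9 edges, and such trees are counted by C_9.
C_9 = C(18,9)/10 = 48620/10 = 4862.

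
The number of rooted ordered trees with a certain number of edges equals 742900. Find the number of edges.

13

Rooted ordered trees with n edges are counted by C_n; 742900 = C_13.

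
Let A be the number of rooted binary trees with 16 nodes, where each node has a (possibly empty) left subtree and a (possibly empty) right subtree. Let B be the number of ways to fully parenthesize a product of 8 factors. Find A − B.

35357241

Rooted binary trees with 16 nodes (each child slot possibly empty) number C_16. So A = C_16 = 35357670.
Bracketing 8 factors into binary products is counted by C_{8−1} = C_7. So B = C_7 = 429.
A − B = 35357670 − 429 = 35357241.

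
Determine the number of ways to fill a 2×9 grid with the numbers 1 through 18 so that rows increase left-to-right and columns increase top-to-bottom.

Standard Young tableaux of shape 2×n are counted by C_n; here n = 9.
C_9 = C(18,9)/10 = 48620/10 = 4862.

4862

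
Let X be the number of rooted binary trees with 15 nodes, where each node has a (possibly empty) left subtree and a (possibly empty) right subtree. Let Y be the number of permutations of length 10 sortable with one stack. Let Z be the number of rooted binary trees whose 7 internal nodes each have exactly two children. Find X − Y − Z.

9677620

There are C_n binary search tree shapes on n keys; with n = 15 that is C_15. So X = C_15 = 9694845.
Stack-sortable permutations are exactly the 231-avoiding ones, counted by C_n; here n = 10. So Y = C_10 = 16796.
The number of full binary trees on 7 internal nodes is the Catalan number C_7. So Z = C_7 = 429.
X − Y − Z = 9694845 − 16796 − 429 = 9677620.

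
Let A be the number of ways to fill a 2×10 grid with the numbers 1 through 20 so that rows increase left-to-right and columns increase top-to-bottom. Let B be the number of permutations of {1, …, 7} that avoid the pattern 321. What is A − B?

16367

Standard Young tableaux of shape 2×n are counted by C_n; here n = 10. So A = C_10 = 16796.
For any fixed pattern of length 3, the pattern-avoiding permutations of [7] number C_7. So B = C_7 = 429.
A − B = 16796 − 429 = 16367.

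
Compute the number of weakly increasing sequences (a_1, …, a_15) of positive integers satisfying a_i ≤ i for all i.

Weakly increasing sequences with a_i ≤ i biject with Dyck paths of semilength 15, so there are C_15.
C_15 = C_14 · 2(2·14+1)/(14+2) = 2674440 · 58/16 = 9694845.

9694845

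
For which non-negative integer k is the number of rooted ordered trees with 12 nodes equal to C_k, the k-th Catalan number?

Rooted ordered (plane) trees on m nodes have m−1 edges and are counted by C_{m−1}; m = 12 gives C_11.

11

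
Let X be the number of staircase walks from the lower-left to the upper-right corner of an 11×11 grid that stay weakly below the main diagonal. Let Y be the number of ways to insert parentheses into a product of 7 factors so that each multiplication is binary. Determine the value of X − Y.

Sub-diagonal monotone paths from (0,0) to (11,11) biject with Dyck paths of semilength 11, giving C_11. So X = C_11 = 58786.
Parenthesizations of m factors correspond to full binary trees with m leaves, counted by C_{m−1}; m = 7 gives C_6. So Y = C_6 = 132.
X − Y = 58786 − 132 = 58654.

58654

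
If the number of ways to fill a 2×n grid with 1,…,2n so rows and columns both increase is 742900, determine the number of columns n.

Standard Young tableaux of shape 2×n are counted by C_n. Since C_13 = 742900, the index is 13.

13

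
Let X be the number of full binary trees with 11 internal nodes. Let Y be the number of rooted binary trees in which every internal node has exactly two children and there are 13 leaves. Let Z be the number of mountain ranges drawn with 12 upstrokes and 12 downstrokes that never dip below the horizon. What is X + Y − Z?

58786

Full binary trees with n internal nodes are counted by C_n; here n = 11. So X = C_11 = 58786.
A full binary tree with L leaves has L−1 internal nodes and is counted by C_{L−1}; L = 13 gives C_12. So Y = C_12 = 208012.
Paths of 12 up- and 12 down-steps that never dip below the axis are Dyck paths; their count is C_12. So Z = C_12 = 208012.
X + Y − Z = 58786 + 208012 − 208012 = 58786.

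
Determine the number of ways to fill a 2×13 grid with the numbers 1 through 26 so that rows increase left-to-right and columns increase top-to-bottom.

742900

By the hook-length formula (or a Dyck-path bijection), SYT of shape 2×13 number C_13.
C_13 = C(26,13)/14 = 10400600/14 = 742900.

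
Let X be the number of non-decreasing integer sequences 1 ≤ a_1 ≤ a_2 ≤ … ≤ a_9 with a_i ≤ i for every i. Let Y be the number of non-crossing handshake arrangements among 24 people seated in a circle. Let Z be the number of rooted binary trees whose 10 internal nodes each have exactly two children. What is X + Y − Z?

196078

Such sub-staircase sequences of length n are counted by C_n; here n = 9. So X = C_9 = 4862.
With 24 = 2·12 people, non-crossing handshake pairings are non-crossing perfect matchings on a circle, counted by C_12. So Y = C_12 = 208012.
The number of full binary trees on 10 internal nodes is the Catalan number C_10. So Z = C_10 = 16796.
X + Y − Z = 4862 + 208012 − 16796 = 196078.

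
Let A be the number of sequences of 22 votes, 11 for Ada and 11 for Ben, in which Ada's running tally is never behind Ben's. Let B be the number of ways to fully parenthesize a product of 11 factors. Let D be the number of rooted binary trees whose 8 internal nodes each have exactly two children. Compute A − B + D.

Ballot sequences with n votes each where one side never trails are Dyck words, counted by C_n; here n = 11. So A = C_11 = 58786.
Parenthesizations of m factors correspond to full binary trees with m leaves, counted by C_{m−1}; m = 11 gives C_10. So B = C_10 = 16796.
The number of full binary trees on 8 internal nodes is the Catalan number C_8. So D = C_8 = 1430.
A − B + D = 58786 − 16796 + 1430 = 43420.

43420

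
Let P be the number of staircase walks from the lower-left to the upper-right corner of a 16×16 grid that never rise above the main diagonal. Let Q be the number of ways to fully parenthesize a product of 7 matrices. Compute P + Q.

35357802

Sub-diagonal monotone paths from (0,0) to (16,16) biject with Dyck paths of semilength 16, giving C_16. So P = C_16 = 35357670.
Ways to associate a product of 7 factors correspond to binary trees on 7 leaves, so the count is C_6. So Q = C_6 = 132.
P + Q = 35357670 + 132 = 35357802.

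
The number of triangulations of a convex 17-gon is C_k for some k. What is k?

15

The number of triangulations of a 17-gon is the Catalan number C_15 (index = sides − 2).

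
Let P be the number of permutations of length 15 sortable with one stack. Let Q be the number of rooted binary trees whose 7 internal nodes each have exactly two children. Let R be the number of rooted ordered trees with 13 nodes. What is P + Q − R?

By Knuth's characterisation, the stack-sortable permutations of length 15 are the 231-avoiders, numbering C_15. So P = C_15 = 9694845.
Full binary trees with n internal nodes are counted by C_n; here n = 7. So Q = C_7 = 429.
Rooted ordered (plane) trees on m nodes have m−1 edges and are counted by C_{m−1}; m = 13 gives C_12. So R = C_12 = 208012.
P + Q − R = 9694845 + 429 − 208012 = 9487262.

9487262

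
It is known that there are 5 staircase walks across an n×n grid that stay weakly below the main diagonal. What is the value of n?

3

Such diagonal-avoiding paths in an n×n grid are counted by C_n; 5 = C_3.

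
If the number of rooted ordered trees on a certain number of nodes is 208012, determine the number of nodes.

Rooted ordered trees on m nodes are counted by C_{m−1}. Since C_12 = 208012, the index is 12.
So the index is 12, and the number of nodes is 12 + 1 = 13.

13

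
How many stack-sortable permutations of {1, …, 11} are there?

Stack-sortable permutations are exactly the 231-avoiding ones, counted by C_n; here n = 11.
C_11 = C(22,11)/12 = 705432/12 = 58786.

58786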